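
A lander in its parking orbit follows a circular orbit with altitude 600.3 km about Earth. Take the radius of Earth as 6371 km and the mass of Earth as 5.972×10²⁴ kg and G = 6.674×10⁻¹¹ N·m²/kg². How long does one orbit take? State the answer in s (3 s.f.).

μ = GM = 6.674×10⁻¹¹ × 5.972×10²⁴ = 3.986×10¹⁴ m³/s².
r = 6371 + 600.3 = 6971.3 km = 6.9713×10⁶ m.
Kepler's third law: T = 2π√(r³/μ) = 2π√((6.971×10⁶)³ / 3.986×10¹⁴).
r³/μ = 8.500×10⁵ s², so T = 2π × 9.220×10² = 5.793×10³ s.

T ≈ 5790 s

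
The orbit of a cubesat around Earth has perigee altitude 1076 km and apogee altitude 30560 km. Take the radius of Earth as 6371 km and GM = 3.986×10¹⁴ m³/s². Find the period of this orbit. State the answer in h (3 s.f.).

r_p = 6371 + 1076 = 7447.0 km = 7.4470×10⁶ m.
r_a = 6371 + 30560 = 36931 km = 3.6931×10⁷ m.
Semi-major axis a = (r_p + r_a)/2 = (7447.0 + 36931)/2 = 22189 km = 2.219×10⁷ m.
By Kepler's third law T = 2π√(a³/μ) = 2π × 5.235×10³ = 3.289×10⁴ s.
= 9.137 h.

T ≈ 9.14 h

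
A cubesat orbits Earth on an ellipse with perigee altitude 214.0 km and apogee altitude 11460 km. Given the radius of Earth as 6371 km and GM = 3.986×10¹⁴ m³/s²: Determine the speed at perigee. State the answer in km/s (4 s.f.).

r_p = 6371 + 214.0 = 6585.0 km = 6.5850×10⁶ m.
r_a = 6371 + 11460 = 17831 km = 1.7831×10⁷ m.
Semi-major axis a = (r_p + r_a)/2 = 12208 km = 1.221×10⁷ m.
Vis-viva: v² = μ(2/r − 1/a) = 3.986×10¹⁴ × (3.037×10⁻⁷ − 8.191×10⁻⁸) = 8.841×10⁷ m²/s².
v = 9403 m/s = 9.403 km/s.

v ≈ 9.403 km/s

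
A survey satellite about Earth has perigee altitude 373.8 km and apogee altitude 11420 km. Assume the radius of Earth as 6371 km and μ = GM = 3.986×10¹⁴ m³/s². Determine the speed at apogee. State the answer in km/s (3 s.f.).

r_p = 6371 + 373.8 = 6744.8 km = 6.7448×10⁶ m.
r_a = 6371 + 11420 = 17791 km = 1.7791×10⁷ m.
Semi-major axis a = (r_p + r_a)/2 = 12268 km = 1.227×10⁷ m.
Vis-viva: v² = μ(2/r − 1/a) = 3.986×10¹⁴ × (1.124×10⁻⁷ − 8.151×10⁻⁸) = 1.232×10⁷ m²/s².
v = 3510 m/s = 3.510 km/s.

v ≈ 3.51 km/s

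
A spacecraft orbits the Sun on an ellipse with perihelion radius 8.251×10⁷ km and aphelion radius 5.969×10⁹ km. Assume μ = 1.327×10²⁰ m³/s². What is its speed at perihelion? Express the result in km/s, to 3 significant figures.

v ≈ 56.3 km/s

Semi-major axis a = (r_p + r_a)/2 = 3.0258×10⁹ km = 3.026×10¹² m.
Vis-viva: v² = μ(2/r − 1/a) = 1.327×10²⁰ × (2.424×10⁻¹¹ − 3.305×10⁻¹³) = 3.173×10⁹ m²/s².
v = 56330 m/s = 56.33 km/s.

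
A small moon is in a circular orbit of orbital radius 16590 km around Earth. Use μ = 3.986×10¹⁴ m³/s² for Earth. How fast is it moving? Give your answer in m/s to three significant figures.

r = 16590 km = 1.659×10⁷ m.
For a circular orbit v = √(μ/r) = √(3.986×10¹⁴ / 1.659×10⁷) = √(2.403×10⁷) = 4902 m/s.

v ≈ 4900 m/s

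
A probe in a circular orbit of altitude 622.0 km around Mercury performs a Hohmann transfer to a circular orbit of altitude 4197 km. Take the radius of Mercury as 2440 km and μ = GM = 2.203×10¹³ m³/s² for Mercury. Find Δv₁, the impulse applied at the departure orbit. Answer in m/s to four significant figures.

Δv ≈ 455.6 m/s

r₁ = 2440 + 622.0 = 3062.0 km = 3.0620×10⁶ m.
r₂ = 2440 + 4197 = 6637.0 km = 6.6370×10⁶ m.
Transfer ellipse a_t = (r₁ + r₂)/2 = 4.850×10⁶ m.
At r₁: circular v_c1 = √(μ/r₁) = 2682 m/s; transfer-periherm v_p = √[μ(2/r₁ − 1/a_t)] = 3138 m/s.
Δv₁ = v_p − v_c1 = 455.6 m/s.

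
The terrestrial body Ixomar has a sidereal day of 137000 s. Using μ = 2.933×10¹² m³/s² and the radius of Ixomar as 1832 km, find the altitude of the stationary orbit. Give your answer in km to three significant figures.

h_sync ≈ 9340 km

A synchronous orbit has period T, so by Kepler's third law a = (μT²/4π²)^(1/3).
μT²/4π² = 2.933×10¹² × (1.370×10⁵)² / 39.48 = 1.394×10²¹ m³.
a = 1.117×10⁷ m = 11172 km.
Altitude h = a − R = 11172 − 1832 = 9340.0 km.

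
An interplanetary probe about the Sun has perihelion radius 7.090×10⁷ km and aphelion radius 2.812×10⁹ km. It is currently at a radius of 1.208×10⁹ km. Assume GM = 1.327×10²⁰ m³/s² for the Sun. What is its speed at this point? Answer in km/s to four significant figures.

v ≈ 11.30 km/s

Semi-major axis a = (r_p + r_a)/2 = 1.4414×10⁹ km = 1.441×10¹² m.
Vis-viva: v² = μ(2/r − 1/a) = 1.327×10²⁰ × (1.656×10⁻¹² − 6.937×10⁻¹³) = 1.276×10⁸ m²/s².
v = 11300 m/s = 11.30 km/s.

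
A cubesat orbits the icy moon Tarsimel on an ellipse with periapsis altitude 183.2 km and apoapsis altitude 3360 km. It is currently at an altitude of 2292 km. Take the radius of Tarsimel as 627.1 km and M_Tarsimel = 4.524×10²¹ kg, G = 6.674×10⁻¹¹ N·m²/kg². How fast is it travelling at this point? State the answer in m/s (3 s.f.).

μ = GM = 6.674×10⁻¹¹ × 4.524×10²¹ = 3.019×10¹¹ m³/s².
r_p = 627.1 + 183.2 = 810.30 km = 8.1030×10⁵ m.
r_a = 627.1 + 3360 = 3987.1 km = 3.9871×10⁶ m.
r = 627.1 + 2292 = 2919.1 km = 2.919×10⁶ m.
Semi-major axis a = (r_p + r_a)/2 = 2398.7 km = 2.399×10⁶ m.
Vis-viva: v² = μ(2/r − 1/a) = 3.019×10¹¹ × (6.851×10⁻⁷ − 4.169×10⁻⁷) = 8.099×10⁴ m²/s².
v = 284.6 m/s.

v ≈ 285 m/s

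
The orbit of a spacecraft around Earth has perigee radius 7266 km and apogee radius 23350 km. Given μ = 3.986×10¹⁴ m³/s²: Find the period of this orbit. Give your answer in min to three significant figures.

Semi-major axis a = (r_p + r_a)/2 = (7266.0 + 23350)/2 = 15308 km = 1.531×10⁷ m.
By Kepler's third law T = 2π√(a³/μ) = 2π × 3.000×10³ = 1.885×10⁴ s.
= 314.2 min.

T ≈ 314 min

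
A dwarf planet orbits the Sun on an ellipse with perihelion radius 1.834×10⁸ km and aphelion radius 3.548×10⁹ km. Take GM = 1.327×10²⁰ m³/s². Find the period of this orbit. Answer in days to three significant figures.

T ≈ 16100 days

Semi-major axis a = (r_p + r_a)/2 = (1.8340×10⁸ + 3.5480×10⁹)/2 = 1.8657×10⁹ km = 1.866×10¹² m.
By Kepler's third law T = 2π√(a³/μ) = 2π × 2.212×10⁸ = 1.390×10⁹ s.
= 16090 days.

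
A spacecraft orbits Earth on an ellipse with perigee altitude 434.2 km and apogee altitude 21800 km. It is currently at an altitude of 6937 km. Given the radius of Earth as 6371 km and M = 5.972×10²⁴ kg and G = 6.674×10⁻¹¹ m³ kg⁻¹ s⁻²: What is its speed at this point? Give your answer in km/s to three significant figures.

v ≈ 6.09 km/s

μ = GM = 6.674×10⁻¹¹ × 5.972×10²⁴ = 3.986×10¹⁴ m³/s².
r_p = 6371 + 434.2 = 6805.2 km = 6.8052×10⁶ m.
r_a = 6371 + 21800 = 28171 km = 2.8171×10⁷ m.
r = 6371 + 6937 = 13308 km = 1.331×10⁷ m.
Semi-major axis a = (r_p + r_a)/2 = 17488 km = 1.749×10⁷ m.
Vis-viva: v² = μ(2/r − 1/a) = 3.986×10¹⁴ × (1.503×10⁻⁷ − 5.718×10⁻⁸) = 3.711×10⁷ m²/s².
v = 6092 m/s = 6.092 km/s.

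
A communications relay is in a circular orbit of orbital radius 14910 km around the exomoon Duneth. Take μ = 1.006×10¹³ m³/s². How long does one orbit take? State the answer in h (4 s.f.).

r = 14910 km = 1.491×10⁷ m.
Kepler's third law: T = 2π√(r³/μ) = 2π√((1.491×10⁷)³ / 1.006×10¹³).
r³/μ = 3.295×10⁸ s², so T = 2π × 1.815×10⁴ = 1.141×10⁵ s.
Converting: 1.141×10⁵ s ÷ 3600 = 31.68 h.

T ≈ 31.68 h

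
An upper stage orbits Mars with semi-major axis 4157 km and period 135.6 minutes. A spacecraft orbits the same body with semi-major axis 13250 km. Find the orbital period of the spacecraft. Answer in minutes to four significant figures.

Kepler's third law: T² ∝ a³, so T₂ = T₁ (a₂/a₁)^(3/2).
a₂/a₁ = 3.187, (a₂/a₁)^(3/2) = 5.691.
T₂ = 135.6 × 5.691 = 771.6 minutes.

T₂ ≈ 771.6 minutes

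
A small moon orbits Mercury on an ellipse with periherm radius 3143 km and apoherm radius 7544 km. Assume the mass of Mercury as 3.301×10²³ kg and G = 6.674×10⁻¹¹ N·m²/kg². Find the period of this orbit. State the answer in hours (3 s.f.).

μ = GM = 6.674×10⁻¹¹ × 3.301×10²³ = 2.203×10¹³ m³/s².
Semi-major axis a = (r_p + r_a)/2 = (3143.0 + 7544.0)/2 = 5343.5 km = 5.344×10⁶ m.
By Kepler's third law T = 2π√(a³/μ) = 2π × 2.632×10³ = 1.653×10⁴ s.
= 4.593 hours.

T ≈ 4.59 hours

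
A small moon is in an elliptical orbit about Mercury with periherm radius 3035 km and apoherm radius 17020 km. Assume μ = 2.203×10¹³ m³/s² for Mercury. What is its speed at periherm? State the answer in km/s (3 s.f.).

Semi-major axis a = (r_p + r_a)/2 = 10028 km = 1.003×10⁷ m.
Vis-viva: v² = μ(2/r − 1/a) = 2.203×10¹³ × (6.590×10⁻⁷ − 9.973×10⁻⁸) = 1.232×10⁷ m²/s².
v = 3510 m/s = 3.510 km/s.

v ≈ 3.51 km/s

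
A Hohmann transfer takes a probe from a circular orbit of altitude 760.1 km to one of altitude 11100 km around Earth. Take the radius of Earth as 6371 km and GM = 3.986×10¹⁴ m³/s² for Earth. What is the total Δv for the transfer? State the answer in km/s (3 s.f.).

Δv_total ≈ 2.57 km/s

r₁ = 6371 + 760.1 = 7131.1 km = 7.1311×10⁶ m.
r₂ = 6371 + 11100 = 17471 km = 1.7471×10⁷ m.
Transfer ellipse a_t = (r₁ + r₂)/2 = 1.230×10⁷ m.
At r₁: circular v_c1 = √(μ/r₁) = 7476 m/s; transfer-perigee v_p = √[μ(2/r₁ − 1/a_t)] = 8910 m/s.
Δv₁ = v_p − v_c1 = 1434 m/s.
At r₂: circular v_c2 = √(μ/r₂) = 4776 m/s; transfer-apogee v_a = √[μ(2/r₂ − 1/a_t)] = 3637 m/s.
Δv₂ = v_c2 − v_a = 1140 m/s.
Total Δv = Δv₁ + Δv₂ = 2573 m/s = 2.573 km/s.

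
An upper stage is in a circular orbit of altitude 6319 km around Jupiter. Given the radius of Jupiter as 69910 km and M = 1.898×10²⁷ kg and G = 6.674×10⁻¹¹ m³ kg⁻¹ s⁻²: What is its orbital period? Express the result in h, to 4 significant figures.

T ≈ 3.264 h

μ = GM = 6.674×10⁻¹¹ × 1.898×10²⁷ = 1.267×10¹⁷ m³/s².
r = 69910 + 6319 = 76229 km = 7.6229×10⁷ m.
Kepler's third law: T = 2π√(r³/μ) = 2π√((7.623×10⁷)³ / 1.267×10¹⁷).
r³/μ = 3.497×10⁶ s², so T = 2π × 1.870×10³ = 1.175×10⁴ s.
Converting: 1.175×10⁴ s ÷ 3600 = 3.264 h.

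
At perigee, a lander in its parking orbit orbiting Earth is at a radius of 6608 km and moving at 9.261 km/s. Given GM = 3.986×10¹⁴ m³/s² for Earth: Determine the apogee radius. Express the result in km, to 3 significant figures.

apogee radius ≈ 16300 km

r_p = 6.608×10⁶ m.
Specific energy ε = v²/2 − μ/r = -1.744×10⁷ J/kg, so a = −μ/(2ε) = 1.143×10⁷ m.
The apsides satisfy r_p + r_a = 2a, so the apogee radius is 2a − r_p = 1.625×10⁷ m = 16250 km.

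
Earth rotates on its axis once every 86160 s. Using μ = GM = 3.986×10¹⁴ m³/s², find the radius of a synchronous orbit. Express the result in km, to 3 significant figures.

A synchronous orbit has period T, so by Kepler's third law a = (μT²/4π²)^(1/3).
μT²/4π² = 3.986×10¹⁴ × (8.616×10⁴)² / 39.48 = 7.495×10²² m³.
a = 4.216×10⁷ m = 42163 km.

r_sync ≈ 42200 km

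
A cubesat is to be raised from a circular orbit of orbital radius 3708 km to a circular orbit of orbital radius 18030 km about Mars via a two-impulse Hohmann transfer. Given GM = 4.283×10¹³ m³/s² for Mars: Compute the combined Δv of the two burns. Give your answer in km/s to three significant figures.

Δv_total ≈ 1.62 km/s

r₁ = 3708 km = 3.708×10⁶ m.
r₂ = 18030 km = 1.803×10⁷ m.
Transfer ellipse a_t = (r₁ + r₂)/2 = 1.087×10⁷ m.
At r₁: circular v_c1 = √(μ/r₁) = 3399 m/s; transfer-periapsis v_p = √[μ(2/r₁ − 1/a_t)] = 4377 m/s.
Δv₁ = v_p − v_c1 = 978.7 m/s.
At r₂: circular v_c2 = √(μ/r₂) = 1541 m/s; transfer-apoapsis v_a = √[μ(2/r₂ − 1/a_t)] = 900.2 m/s.
Δv₂ = v_c2 − v_a = 641.0 m/s.
Total Δv = Δv₁ + Δv₂ = 1620 m/s = 1.620 km/s.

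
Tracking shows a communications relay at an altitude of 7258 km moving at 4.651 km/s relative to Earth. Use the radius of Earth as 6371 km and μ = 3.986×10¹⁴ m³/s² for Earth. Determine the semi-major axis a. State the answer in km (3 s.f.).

a ≈ 10800 km

r = 6371 + 7258 = 13629 km = 1.363×10⁷ m.
Specific orbital energy ε = v²/2 − μ/r = (4651)²/2 − 3.986×10¹⁴/1.363×10⁷ = -1.843×10⁷ J/kg.
Since ε = −μ/(2a), a = −μ/(2ε) = 1.081×10⁷ m = 10814 km.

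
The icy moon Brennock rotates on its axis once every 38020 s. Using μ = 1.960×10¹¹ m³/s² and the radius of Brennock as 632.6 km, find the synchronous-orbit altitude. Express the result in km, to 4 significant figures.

h_sync ≈ 1296 km

A synchronous orbit has period T, so by Kepler's third law a = (μT²/4π²)^(1/3).
μT²/4π² = 1.960×10¹¹ × (3.802×10⁴)² / 39.48 = 7.177×10¹⁸ m³.
a = 1.929×10⁶ m = 1928.9 km.
Altitude h = a − R = 1928.9 − 632.6 = 1296.3 km.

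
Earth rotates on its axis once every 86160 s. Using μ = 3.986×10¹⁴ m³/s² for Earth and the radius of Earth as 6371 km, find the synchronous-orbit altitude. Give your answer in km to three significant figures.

h_sync ≈ 35800 km

A synchronous orbit has period T, so by Kepler's third law a = (μT²/4π²)^(1/3).
μT²/4π² = 3.986×10¹⁴ × (8.616×10⁴)² / 39.48 = 7.495×10²² m³.
a = 4.216×10⁷ m = 42163 km.
Altitude h = a − R = 42163 − 6371 = 35792 km.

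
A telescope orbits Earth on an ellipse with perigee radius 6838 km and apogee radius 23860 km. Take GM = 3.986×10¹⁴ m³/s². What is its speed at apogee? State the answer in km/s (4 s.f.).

Semi-major axis a = (r_p + r_a)/2 = 15349 km = 1.535×10⁷ m.
Vis-viva: v² = μ(2/r − 1/a) = 3.986×10¹⁴ × (8.382×10⁻⁸ − 6.515×10⁻⁸) = 7.442×10⁶ m²/s².
v = 2728 m/s = 2.728 km/s.

v ≈ 2.728 km/s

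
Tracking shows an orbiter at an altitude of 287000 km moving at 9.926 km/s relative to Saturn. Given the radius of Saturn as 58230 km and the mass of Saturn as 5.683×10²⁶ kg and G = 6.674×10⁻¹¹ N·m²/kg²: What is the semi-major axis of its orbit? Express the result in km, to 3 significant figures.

a ≈ 3.13×10⁵ km

μ = GM = 6.674×10⁻¹¹ × 5.683×10²⁶ = 3.793×10¹⁶ m³/s².
r = 58230 + 287000 = 3.4523×10⁵ km = 3.452×10⁸ m.
Vis-viva rearranged: 1/a = 2/r − v²/μ = 5.793×10⁻⁹ − 2.598×10⁻⁹ = 3.196×10⁻⁹ m⁻¹.
a = 3.129×10⁸ m = 3.1293×10⁵ km.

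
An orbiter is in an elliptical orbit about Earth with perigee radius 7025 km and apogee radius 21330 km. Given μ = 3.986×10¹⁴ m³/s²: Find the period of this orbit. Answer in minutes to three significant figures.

Semi-major axis a = (r_p + r_a)/2 = (7025.0 + 21330)/2 = 14178 km = 1.418×10⁷ m.
By Kepler's third law T = 2π√(a³/μ) = 2π × 2.674×10³ = 1.680×10⁴ s.
= 280.0 minutes.

T ≈ 280 minutes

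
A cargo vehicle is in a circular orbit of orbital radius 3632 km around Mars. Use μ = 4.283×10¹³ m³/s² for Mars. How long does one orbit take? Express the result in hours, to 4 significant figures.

r = 3632 km = 3.632×10⁶ m.
Kepler's third law: T = 2π√(r³/μ) = 2π√((3.632×10⁶)³ / 4.283×10¹³).
r³/μ = 1.119×10⁶ s², so T = 2π × 1.058×10³ = 6.645×10³ s.
Converting: 6.645×10³ s ÷ 3600 = 1.846 hours.

T ≈ 1.846 hours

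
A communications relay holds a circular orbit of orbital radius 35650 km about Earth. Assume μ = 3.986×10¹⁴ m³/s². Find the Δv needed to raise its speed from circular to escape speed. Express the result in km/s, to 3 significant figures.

r = 35650 km = 3.565×10⁷ m.
Circular speed v_c = √(μ/r) = 3344 m/s.
Escape speed v_esc = √(2μ/r) = √2 × v_c = 4729 m/s.
Δv = v_esc − v_c = 1385 m/s = 1.385 km/s.

Δv ≈ 1.39 km/s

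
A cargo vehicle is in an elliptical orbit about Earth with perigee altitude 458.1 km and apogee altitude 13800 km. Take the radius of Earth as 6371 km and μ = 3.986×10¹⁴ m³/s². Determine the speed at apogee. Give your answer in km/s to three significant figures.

r_p = 6371 + 458.1 = 6829.1 km = 6.8291×10⁶ m.
r_a = 6371 + 13800 = 20171 km = 2.0171×10⁷ m.
Semi-major axis a = (r_p + r_a)/2 = 13500 km = 1.350×10⁷ m.
Vis-viva: v² = μ(2/r − 1/a) = 3.986×10¹⁴ × (9.915×10⁻⁸ − 7.407×10⁻⁸) = 9.996×10⁶ m²/s².
v = 3162 m/s = 3.162 km/s.

v ≈ 3.16 km/s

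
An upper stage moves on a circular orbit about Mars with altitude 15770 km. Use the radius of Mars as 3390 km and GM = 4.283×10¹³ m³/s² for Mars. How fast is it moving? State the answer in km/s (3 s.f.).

v ≈ 1.50 km/s

r = 3390 + 15770 = 19160 km = 1.9160×10⁷ m.
For a circular orbit v = √(μ/r) = √(4.283×10¹³ / 1.916×10⁷) = √(2.235×10⁶) = 1495 m/s.
That is 1.495 km/s.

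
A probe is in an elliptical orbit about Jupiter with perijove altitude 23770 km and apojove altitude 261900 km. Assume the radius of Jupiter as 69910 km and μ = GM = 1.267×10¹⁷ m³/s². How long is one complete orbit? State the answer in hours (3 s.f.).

r_p = 69910 + 23770 = 93680 km = 9.3680×10⁷ m.
r_a = 69910 + 261900 = 331810 km = 3.3181×10⁸ m.
Semi-major axis a = (r_p + r_a)/2 = (93680 + 3.3181×10⁵)/2 = 2.1274×10⁵ km = 2.127×10⁸ m.
By Kepler's third law T = 2π√(a³/μ) = 2π × 8.718×10³ = 5.477×10⁴ s.
= 15.22 hours.

T ≈ 15.2 hours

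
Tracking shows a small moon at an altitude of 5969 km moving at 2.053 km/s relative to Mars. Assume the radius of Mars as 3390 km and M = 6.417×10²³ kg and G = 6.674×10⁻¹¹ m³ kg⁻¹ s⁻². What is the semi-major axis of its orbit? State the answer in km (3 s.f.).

μ = GM = 6.674×10⁻¹¹ × 6.417×10²³ = 4.283×10¹³ m³/s².
r = 3390 + 5969 = 9359.0 km = 9.359×10⁶ m.
Specific orbital energy ε = v²/2 − μ/r = (2053)²/2 − 4.283×10¹³/9.359×10⁶ = -2.469×10⁶ J/kg.
Since ε = −μ/(2a), a = −μ/(2ε) = 8.674×10⁶ m = 8674.3 km.

a ≈ 8670 km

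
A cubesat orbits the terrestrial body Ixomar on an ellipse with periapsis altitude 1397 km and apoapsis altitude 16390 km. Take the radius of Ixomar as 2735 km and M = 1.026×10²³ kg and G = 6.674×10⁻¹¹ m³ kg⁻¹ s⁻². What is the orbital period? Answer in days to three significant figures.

T ≈ 1.10 days

μ = GM = 6.674×10⁻¹¹ × 1.026×10²³ = 6.848×10¹² m³/s².
r_p = 2735 + 1397 = 4132.0 km = 4.1320×10⁶ m.
r_a = 2735 + 16390 = 19125 km = 1.9125×10⁷ m.
Semi-major axis a = (r_p + r_a)/2 = (4132.0 + 19125)/2 = 11628 km = 1.163×10⁷ m.
By Kepler's third law T = 2π√(a³/μ) = 2π × 1.515×10⁴ = 9.521×10⁴ s.
= 1.102 days.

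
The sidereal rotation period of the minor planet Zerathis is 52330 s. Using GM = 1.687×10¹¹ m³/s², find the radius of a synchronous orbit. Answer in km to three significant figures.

A synchronous orbit has period T, so by Kepler's third law a = (μT²/4π²)^(1/3).
μT²/4π² = 1.687×10¹¹ × (5.233×10⁴)² / 39.48 = 1.170×10¹⁹ m³.
a = 2.270×10⁶ m = 2270.3 km.

r_sync ≈ 2270 km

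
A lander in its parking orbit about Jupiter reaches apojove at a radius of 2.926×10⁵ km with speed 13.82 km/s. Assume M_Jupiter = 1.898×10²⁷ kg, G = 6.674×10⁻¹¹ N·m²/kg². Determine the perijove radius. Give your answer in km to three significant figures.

perijove radius ≈ 82800 km

μ = GM = 6.674×10⁻¹¹ × 1.898×10²⁷ = 1.267×10¹⁷ m³/s².
r_a = 2.926×10⁸ m.
Specific energy ε = v²/2 − μ/r = -3.374×10⁸ J/kg, so a = −μ/(2ε) = 1.877×10⁸ m.
The apsides satisfy r_p + r_a = 2a, so the perijove radius is 2a − r_a = 8.281×10⁷ m = 82810 km.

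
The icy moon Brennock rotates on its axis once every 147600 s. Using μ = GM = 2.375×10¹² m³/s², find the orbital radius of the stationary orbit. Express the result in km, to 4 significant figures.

r_sync ≈ 10940 km

A synchronous orbit has period T, so by Kepler's third law a = (μT²/4π²)^(1/3).
μT²/4π² = 2.375×10¹² × (1.476×10⁵)² / 39.48 = 1.311×10²¹ m³.
a = 1.094×10⁷ m = 10944 km.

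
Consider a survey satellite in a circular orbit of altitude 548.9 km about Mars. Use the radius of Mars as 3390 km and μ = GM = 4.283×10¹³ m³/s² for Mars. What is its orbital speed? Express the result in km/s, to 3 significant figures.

r = 3390 + 548.9 = 3938.9 km = 3.9389×10⁶ m.
For a circular orbit v = √(μ/r) = √(4.283×10¹³ / 3.939×10⁶) = √(1.087×10⁷) = 3298 m/s.
That is 3.298 km/s.

v ≈ 3.30 km/s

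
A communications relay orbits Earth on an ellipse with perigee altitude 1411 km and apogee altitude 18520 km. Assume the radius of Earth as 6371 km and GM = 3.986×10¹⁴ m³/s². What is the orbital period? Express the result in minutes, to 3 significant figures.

r_p = 6371 + 1411 = 7782.0 km = 7.7820×10⁶ m.
r_a = 6371 + 18520 = 24891 km = 2.4891×10⁷ m.
Semi-major axis a = (r_p + r_a)/2 = (7782.0 + 24891)/2 = 16336 km = 1.634×10⁷ m.
By Kepler's third law T = 2π√(a³/μ) = 2π × 3.307×10³ = 2.078×10⁴ s.
= 346.3 minutes.

T ≈ 346 minutes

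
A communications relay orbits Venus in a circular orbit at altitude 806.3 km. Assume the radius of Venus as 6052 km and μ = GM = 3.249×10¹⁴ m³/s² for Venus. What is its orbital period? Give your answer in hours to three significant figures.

r = 6052 + 806.3 = 6858.3 km = 6.8583×10⁶ m.
Kepler's third law: T = 2π√(r³/μ) = 2π√((6.858×10⁶)³ / 3.249×10¹⁴).
r³/μ = 9.929×10⁵ s², so T = 2π × 9.964×10² = 6.261×10³ s.
Converting: 6.261×10³ s ÷ 3600 = 1.739 hours.

T ≈ 1.74 hours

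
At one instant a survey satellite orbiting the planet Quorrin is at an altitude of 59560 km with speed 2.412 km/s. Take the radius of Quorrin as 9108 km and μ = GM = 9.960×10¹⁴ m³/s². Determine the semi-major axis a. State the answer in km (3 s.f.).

a ≈ 42900 km

r = 9108 + 59560 = 68668 km = 6.867×10⁷ m.
Specific orbital energy ε = v²/2 − μ/r = (2412)²/2 − 9.960×10¹⁴/6.867×10⁷ = -1.160×10⁷ J/kg.
Since ε = −μ/(2a), a = −μ/(2ε) = 4.295×10⁷ m = 42947 km.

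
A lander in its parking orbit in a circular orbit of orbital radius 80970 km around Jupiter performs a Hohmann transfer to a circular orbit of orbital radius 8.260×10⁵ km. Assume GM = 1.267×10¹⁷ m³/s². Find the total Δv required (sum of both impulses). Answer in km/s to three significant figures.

r₁ = 80970 km = 8.097×10⁷ m.
r₂ = 8.260×10⁵ km = 8.260×10⁸ m.
Transfer ellipse a_t = (r₁ + r₂)/2 = 4.535×10⁸ m.
At r₁: circular v_c1 = √(μ/r₁) = 39560 m/s; transfer-perijove v_p = √[μ(2/r₁ − 1/a_t)] = 53390 m/s.
Δv₁ = v_p − v_c1 = 13830 m/s.
At r₂: circular v_c2 = √(μ/r₂) = 12390 m/s; transfer-apojove v_a = √[μ(2/r₂ − 1/a_t)] = 5233 m/s.
Δv₂ = v_c2 − v_a = 7152 m/s.
Total Δv = Δv₁ + Δv₂ = 20980 m/s = 20.98 km/s.

Δv_total ≈ 21.0 km/s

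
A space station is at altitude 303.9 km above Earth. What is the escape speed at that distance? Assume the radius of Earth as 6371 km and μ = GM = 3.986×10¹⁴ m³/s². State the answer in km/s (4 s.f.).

v_esc ≈ 10.93 km/s

r = 6371 + 303.9 = 6674.9 km = 6.6749×10⁶ m.
Escape speed v_esc = √(2μ/r) = √(2 × 3.986×10¹⁴ / 6.675×10⁶) = √(1.194×10⁸) = 10930 m/s.
= 10.93 km/s.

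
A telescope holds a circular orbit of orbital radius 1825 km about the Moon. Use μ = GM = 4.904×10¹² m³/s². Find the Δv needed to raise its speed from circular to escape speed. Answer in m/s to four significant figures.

r = 1825 km = 1.825×10⁶ m.
Circular speed v_c = √(μ/r) = 1639 m/s.
Escape speed v_esc = √(2μ/r) = √2 × v_c = 2318 m/s.
Δv = v_esc − v_c = 679.0 m/s.

Δv ≈ 679.0 m/s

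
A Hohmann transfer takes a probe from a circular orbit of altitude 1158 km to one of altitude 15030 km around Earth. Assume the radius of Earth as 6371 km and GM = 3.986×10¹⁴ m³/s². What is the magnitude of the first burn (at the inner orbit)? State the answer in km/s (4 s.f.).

r₁ = 6371 + 1158 = 7529.0 km = 7.5290×10⁶ m.
r₂ = 6371 + 15030 = 21401 km = 2.1401×10⁷ m.
Transfer ellipse a_t = (r₁ + r₂)/2 = 1.446×10⁷ m.
At r₁: circular v_c1 = √(μ/r₁) = 7276 m/s; transfer-perigee v_p = √[μ(2/r₁ − 1/a_t)] = 8850 m/s.
Δv₁ = v_p − v_c1 = 1574 m/s.
= 1.574 km/s.

Δv ≈ 1.574 km/s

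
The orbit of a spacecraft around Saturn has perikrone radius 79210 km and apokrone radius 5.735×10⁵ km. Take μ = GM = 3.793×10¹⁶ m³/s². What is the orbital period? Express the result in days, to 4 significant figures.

T ≈ 2.201 days

Semi-major axis a = (r_p + r_a)/2 = (79210 + 5.7350×10⁵)/2 = 3.2636×10⁵ km = 3.264×10⁸ m.
By Kepler's third law T = 2π√(a³/μ) = 2π × 3.027×10⁴ = 1.902×10⁵ s.
= 2.201 days.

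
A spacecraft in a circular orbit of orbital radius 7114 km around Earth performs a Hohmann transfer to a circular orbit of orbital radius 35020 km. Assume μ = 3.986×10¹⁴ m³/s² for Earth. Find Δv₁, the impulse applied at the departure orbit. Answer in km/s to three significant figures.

r₁ = 7114 km = 7.114×10⁶ m.
r₂ = 35020 km = 3.502×10⁷ m.
Transfer ellipse a_t = (r₁ + r₂)/2 = 2.107×10⁷ m.
At r₁: circular v_c1 = √(μ/r₁) = 7485 m/s; transfer-perigee v_p = √[μ(2/r₁ − 1/a_t)] = 9651 m/s.
Δv₁ = v_p − v_c1 = 2166 m/s.
= 2.166 km/s.

Δv ≈ 2.17 km/s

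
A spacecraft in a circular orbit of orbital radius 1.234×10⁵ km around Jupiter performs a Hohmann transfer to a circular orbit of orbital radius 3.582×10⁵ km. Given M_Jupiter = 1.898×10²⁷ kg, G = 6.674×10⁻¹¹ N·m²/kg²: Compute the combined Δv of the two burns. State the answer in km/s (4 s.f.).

μ = GM = 6.674×10⁻¹¹ × 1.898×10²⁷ = 1.267×10¹⁷ m³/s².
r₁ = 1.234×10⁵ km = 1.234×10⁸ m.
r₂ = 3.582×10⁵ km = 3.582×10⁸ m.
Transfer ellipse a_t = (r₁ + r₂)/2 = 2.408×10⁸ m.
At r₁: circular v_c1 = √(μ/r₁) = 32040 m/s; transfer-perijove v_p = √[μ(2/r₁ − 1/a_t)] = 39080 m/s.
Δv₁ = v_p − v_c1 = 7037 m/s.
At r₂: circular v_c2 = √(μ/r₂) = 18810 m/s; transfer-apojove v_a = √[μ(2/r₂ − 1/a_t)] = 13460 m/s.
Δv₂ = v_c2 − v_a = 5343 m/s.
Total Δv = Δv₁ + Δv₂ = 12380 m/s = 12.38 km/s.

Δv_total ≈ 12.38 km/s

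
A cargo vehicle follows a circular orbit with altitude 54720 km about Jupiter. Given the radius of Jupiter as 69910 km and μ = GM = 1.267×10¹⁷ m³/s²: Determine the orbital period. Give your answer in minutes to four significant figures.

r = 69910 + 54720 = 124630 km = 1.2463×10⁸ m.
Kepler's third law: T = 2π√(r³/μ) = 2π√((1.246×10⁸)³ / 1.267×10¹⁷).
r³/μ = 1.528×10⁷ s², so T = 2π × 3.909×10³ = 2.456×10⁴ s.
Converting: 2.456×10⁴ s ÷ 60.00 = 409.3 minutes.

T ≈ 409.3 minutes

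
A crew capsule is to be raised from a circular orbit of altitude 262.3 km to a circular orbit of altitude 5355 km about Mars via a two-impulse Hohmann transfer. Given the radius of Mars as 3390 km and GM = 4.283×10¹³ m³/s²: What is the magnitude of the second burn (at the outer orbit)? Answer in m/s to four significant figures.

r₁ = 3390 + 262.3 = 3652.3 km = 3.6523×10⁶ m.
r₂ = 3390 + 5355 = 8745.0 km = 8.7450×10⁶ m.
Transfer ellipse a_t = (r₁ + r₂)/2 = 6.199×10⁶ m.
At r₁: circular v_c1 = √(μ/r₁) = 3424 m/s; transfer-periapsis v_p = √[μ(2/r₁ − 1/a_t)] = 4067 m/s.
At r₂: circular v_c2 = √(μ/r₂) = 2213 m/s; transfer-apoapsis v_a = √[μ(2/r₂ − 1/a_t)] = 1699 m/s.
Δv₂ = v_c2 − v_a = 514.3 m/s.

Δv ≈ 514.3 m/s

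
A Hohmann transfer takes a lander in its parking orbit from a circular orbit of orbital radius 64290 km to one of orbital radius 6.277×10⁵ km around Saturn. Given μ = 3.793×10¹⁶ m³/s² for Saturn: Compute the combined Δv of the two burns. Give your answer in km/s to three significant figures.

Δv_total ≈ 12.8 km/s

r₁ = 64290 km = 6.429×10⁷ m.
r₂ = 6.277×10⁵ km = 6.277×10⁸ m.
Transfer ellipse a_t = (r₁ + r₂)/2 = 3.460×10⁸ m.
At r₁: circular v_c1 = √(μ/r₁) = 24290 m/s; transfer-perikrone v_p = √[μ(2/r₁ − 1/a_t)] = 32720 m/s.
Δv₁ = v_p − v_c1 = 8426 m/s.
At r₂: circular v_c2 = √(μ/r₂) = 7773 m/s; transfer-apokrone v_a = √[μ(2/r₂ − 1/a_t)] = 3351 m/s.
Δv₂ = v_c2 − v_a = 4423 m/s.
Total Δv = Δv₁ + Δv₂ = 12850 m/s = 12.85 km/s.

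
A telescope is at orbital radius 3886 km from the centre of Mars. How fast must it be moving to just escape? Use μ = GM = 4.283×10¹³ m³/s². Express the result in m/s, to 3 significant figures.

r = 3886 km = 3.886×10⁶ m.
Escape speed v_esc = √(2μ/r) = √(2 × 4.283×10¹³ / 3.886×10⁶) = √(2.204×10⁷) = 4695 m/s.

v_esc ≈ 4700 m/s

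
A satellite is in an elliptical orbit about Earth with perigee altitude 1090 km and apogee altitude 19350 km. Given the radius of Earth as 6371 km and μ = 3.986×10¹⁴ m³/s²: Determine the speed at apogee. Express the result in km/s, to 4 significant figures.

r_p = 6371 + 1090 = 7461.0 km = 7.4610×10⁶ m.
r_a = 6371 + 19350 = 25721 km = 2.5721×10⁷ m.
Semi-major axis a = (r_p + r_a)/2 = 16591 km = 1.659×10⁷ m.
Vis-viva: v² = μ(2/r − 1/a) = 3.986×10¹⁴ × (7.776×10⁻⁸ − 6.027×10⁻⁸) = 6.969×10⁶ m²/s².
v = 2640 m/s = 2.640 km/s.

v ≈ 2.640 km/s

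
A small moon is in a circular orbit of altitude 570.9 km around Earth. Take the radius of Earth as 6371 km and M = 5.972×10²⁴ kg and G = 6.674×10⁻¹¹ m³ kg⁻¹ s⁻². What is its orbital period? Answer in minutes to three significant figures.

T ≈ 95.9 minutes

μ = GM = 6.674×10⁻¹¹ × 5.972×10²⁴ = 3.986×10¹⁴ m³/s².
r = 6371 + 570.9 = 6941.9 km = 6.9419×10⁶ m.
Kepler's third law: T = 2π√(r³/μ) = 2π√((6.942×10⁶)³ / 3.986×10¹⁴).
r³/μ = 8.393×10⁵ s², so T = 2π × 9.161×10² = 5.756×10³ s.
Converting: 5.756×10³ s ÷ 60.00 = 95.94 minutes.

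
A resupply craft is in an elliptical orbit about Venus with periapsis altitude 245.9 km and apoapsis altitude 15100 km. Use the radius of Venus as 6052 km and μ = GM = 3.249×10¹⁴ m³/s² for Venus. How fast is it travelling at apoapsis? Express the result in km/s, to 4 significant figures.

v ≈ 2.655 km/s

r_p = 6052 + 245.9 = 6297.9 km = 6.2979×10⁶ m.
r_a = 6052 + 15100 = 21152 km = 2.1152×10⁷ m.
Semi-major axis a = (r_p + r_a)/2 = 13725 km = 1.372×10⁷ m.
Vis-viva: v² = μ(2/r − 1/a) = 3.249×10¹⁴ × (9.455×10⁻⁸ − 7.286×10⁻⁸) = 7.048×10⁶ m²/s².
v = 2655 m/s = 2.655 km/s.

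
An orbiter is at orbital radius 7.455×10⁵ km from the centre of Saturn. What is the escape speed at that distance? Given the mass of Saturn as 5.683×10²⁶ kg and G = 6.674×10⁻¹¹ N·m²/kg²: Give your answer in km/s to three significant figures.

v_esc ≈ 10.1 km/s

μ = GM = 6.674×10⁻¹¹ × 5.683×10²⁶ = 3.793×10¹⁶ m³/s².
r = 7.455×10⁵ km = 7.455×10⁸ m.
Escape speed v_esc = √(2μ/r) = √(2 × 3.793×10¹⁶ / 7.455×10⁸) = √(1.018×10⁸) = 10090 m/s.
= 10.09 km/s.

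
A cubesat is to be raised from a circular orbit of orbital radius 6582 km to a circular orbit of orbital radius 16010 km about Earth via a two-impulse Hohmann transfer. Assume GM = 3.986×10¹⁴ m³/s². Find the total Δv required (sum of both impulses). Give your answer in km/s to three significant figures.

r₁ = 6582 km = 6.582×10⁶ m.
r₂ = 16010 km = 1.601×10⁷ m.
Transfer ellipse a_t = (r₁ + r₂)/2 = 1.130×10⁷ m.
At r₁: circular v_c1 = √(μ/r₁) = 7782 m/s; transfer-perigee v_p = √[μ(2/r₁ − 1/a_t)] = 9265 m/s.
Δv₁ = v_p − v_c1 = 1483 m/s.
At r₂: circular v_c2 = √(μ/r₂) = 4990 m/s; transfer-apogee v_a = √[μ(2/r₂ − 1/a_t)] = 3809 m/s.
Δv₂ = v_c2 − v_a = 1181 m/s.
Total Δv = Δv₁ + Δv₂ = 2663 m/s = 2.663 km/s.

Δv_total ≈ 2.66 km/s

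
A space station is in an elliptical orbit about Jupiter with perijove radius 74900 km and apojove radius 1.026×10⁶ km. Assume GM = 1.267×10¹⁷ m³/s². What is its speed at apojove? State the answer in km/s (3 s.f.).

v ≈ 4.10 km/s

Semi-major axis a = (r_p + r_a)/2 = 5.5045×10⁵ km = 5.504×10⁸ m.
Vis-viva: v² = μ(2/r − 1/a) = 1.267×10¹⁷ × (1.949×10⁻⁹ − 1.817×10⁻⁹) = 1.680×10⁷ m²/s².
v = 4099 m/s = 4.099 km/s.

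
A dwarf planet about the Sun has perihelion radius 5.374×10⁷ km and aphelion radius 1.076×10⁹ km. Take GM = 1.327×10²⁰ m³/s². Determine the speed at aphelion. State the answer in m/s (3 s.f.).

v ≈ 3430 m/s

Semi-major axis a = (r_p + r_a)/2 = 5.6487×10⁸ km = 5.649×10¹¹ m.
Vis-viva: v² = μ(2/r − 1/a) = 1.327×10²⁰ × (1.859×10⁻¹² − 1.770×10⁻¹²) = 1.173×10⁷ m²/s².
v = 3425 m/s.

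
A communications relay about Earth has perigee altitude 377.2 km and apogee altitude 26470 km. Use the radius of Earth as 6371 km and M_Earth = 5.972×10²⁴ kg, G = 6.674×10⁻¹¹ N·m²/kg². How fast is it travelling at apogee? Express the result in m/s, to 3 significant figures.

μ = GM = 6.674×10⁻¹¹ × 5.972×10²⁴ = 3.986×10¹⁴ m³/s².
r_p = 6371 + 377.2 = 6748.2 km = 6.7482×10⁶ m.
r_a = 6371 + 26470 = 32841 km = 3.2841×10⁷ m.
Semi-major axis a = (r_p + r_a)/2 = 19795 km = 1.979×10⁷ m.
Vis-viva: v² = μ(2/r − 1/a) = 3.986×10¹⁴ × (6.090×10⁻⁸ − 5.052×10⁻⁸) = 4.137×10⁶ m²/s².
v = 2034 m/s.

v ≈ 2030 m/s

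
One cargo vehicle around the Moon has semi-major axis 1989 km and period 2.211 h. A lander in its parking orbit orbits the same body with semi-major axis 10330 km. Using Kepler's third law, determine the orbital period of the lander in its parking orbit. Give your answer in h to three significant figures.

T₂ ≈ 26.2 h

Kepler's third law: T² ∝ a³, so T₂ = T₁ (a₂/a₁)^(3/2).
a₂/a₁ = 5.194, (a₂/a₁)^(3/2) = 11.84.
T₂ = 2.211 × 11.84 = 26.17 h.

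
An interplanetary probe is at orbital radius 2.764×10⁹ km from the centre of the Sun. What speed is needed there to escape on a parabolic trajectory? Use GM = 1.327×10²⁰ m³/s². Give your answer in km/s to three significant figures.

r = 2.764×10⁹ km = 2.764×10¹² m.
Escape speed v_esc = √(2μ/r) = √(2 × 1.327×10²⁰ / 2.764×10¹²) = √(9.602×10⁷) = 9799 m/s.
= 9.799 km/s.

v_esc ≈ 9.80 km/s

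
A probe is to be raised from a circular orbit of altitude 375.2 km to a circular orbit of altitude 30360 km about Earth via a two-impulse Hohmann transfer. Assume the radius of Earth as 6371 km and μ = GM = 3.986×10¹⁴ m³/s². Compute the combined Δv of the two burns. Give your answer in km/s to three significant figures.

r₁ = 6371 + 375.2 = 6746.2 km = 6.7462×10⁶ m.
r₂ = 6371 + 30360 = 36731 km = 3.6731×10⁷ m.
Transfer ellipse a_t = (r₁ + r₂)/2 = 2.174×10⁷ m.
At r₁: circular v_c1 = √(μ/r₁) = 7687 m/s; transfer-perigee v_p = √[μ(2/r₁ − 1/a_t)] = 9992 m/s.
Δv₁ = v_p − v_c1 = 2305 m/s.
At r₂: circular v_c2 = √(μ/r₂) = 3294 m/s; transfer-apogee v_a = √[μ(2/r₂ − 1/a_t)] = 1835 m/s.
Δv₂ = v_c2 − v_a = 1459 m/s.
Total Δv = Δv₁ + Δv₂ = 3764 m/s = 3.764 km/s.

Δv_total ≈ 3.76 km/s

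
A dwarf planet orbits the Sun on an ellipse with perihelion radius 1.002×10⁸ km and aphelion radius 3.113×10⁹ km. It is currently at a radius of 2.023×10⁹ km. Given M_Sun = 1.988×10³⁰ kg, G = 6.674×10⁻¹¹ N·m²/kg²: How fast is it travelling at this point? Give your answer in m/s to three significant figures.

μ = GM = 6.674×10⁻¹¹ × 1.988×10³⁰ = 1.327×10²⁰ m³/s².
Semi-major axis a = (r_p + r_a)/2 = 1.6066×10⁹ km = 1.607×10¹² m.
Vis-viva: v² = μ(2/r − 1/a) = 1.327×10²⁰ × (9.886×10⁻¹³ − 6.224×10⁻¹³) = 4.859×10⁷ m²/s².
v = 6970 m/s.

v ≈ 6970 m/s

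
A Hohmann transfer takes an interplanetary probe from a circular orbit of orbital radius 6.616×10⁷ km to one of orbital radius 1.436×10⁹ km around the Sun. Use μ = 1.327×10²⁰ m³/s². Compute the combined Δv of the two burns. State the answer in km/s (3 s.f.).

r₁ = 6.616×10⁷ km = 6.616×10¹⁰ m.
r₂ = 1.436×10⁹ km = 1.436×10¹² m.
Transfer ellipse a_t = (r₁ + r₂)/2 = 7.511×10¹¹ m.
At r₁: circular v_c1 = √(μ/r₁) = 44790 m/s; transfer-perihelion v_p = √[μ(2/r₁ − 1/a_t)] = 61930 m/s.
Δv₁ = v_p − v_c1 = 17140 m/s.
At r₂: circular v_c2 = √(μ/r₂) = 9613 m/s; transfer-aphelion v_a = √[μ(2/r₂ − 1/a_t)] = 2853 m/s.
Δv₂ = v_c2 − v_a = 6760 m/s.
Total Δv = Δv₁ + Δv₂ = 23900 m/s = 23.90 km/s.

Δv_total ≈ 23.9 km/s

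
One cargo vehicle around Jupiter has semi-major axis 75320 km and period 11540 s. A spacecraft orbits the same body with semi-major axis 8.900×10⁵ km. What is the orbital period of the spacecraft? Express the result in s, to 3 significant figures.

T₂ ≈ 4.69×10⁵ s

Kepler's third law: T² ∝ a³, so T₂ = T₁ (a₂/a₁)^(3/2).
a₂/a₁ = 11.82, (a₂/a₁)^(3/2) = 40.62.
T₂ = 11540 × 40.62 = 4.687×10⁵ s.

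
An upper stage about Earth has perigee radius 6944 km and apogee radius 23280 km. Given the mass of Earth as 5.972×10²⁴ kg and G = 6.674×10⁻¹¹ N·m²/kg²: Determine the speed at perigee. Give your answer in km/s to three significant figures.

μ = GM = 6.674×10⁻¹¹ × 5.972×10²⁴ = 3.986×10¹⁴ m³/s².
Semi-major axis a = (r_p + r_a)/2 = 15112 km = 1.511×10⁷ m.
Vis-viva: v² = μ(2/r − 1/a) = 3.986×10¹⁴ × (2.880×10⁻⁷ − 6.617×10⁻⁸) = 8.842×10⁷ m²/s².
v = 9403 m/s = 9.403 km/s.

v ≈ 9.40 km/s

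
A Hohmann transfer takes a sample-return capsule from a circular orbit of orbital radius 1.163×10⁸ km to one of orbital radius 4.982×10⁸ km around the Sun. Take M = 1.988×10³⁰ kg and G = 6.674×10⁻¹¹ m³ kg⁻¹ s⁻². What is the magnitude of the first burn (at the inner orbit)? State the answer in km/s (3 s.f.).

μ = GM = 6.674×10⁻¹¹ × 1.988×10³⁰ = 1.327×10²⁰ m³/s².
r₁ = 1.163×10⁸ km = 1.163×10¹¹ m.
r₂ = 4.982×10⁸ km = 4.982×10¹¹ m.
Transfer ellipse a_t = (r₁ + r₂)/2 = 3.072×10¹¹ m.
At r₁: circular v_c1 = √(μ/r₁) = 33780 m/s; transfer-perihelion v_p = √[μ(2/r₁ − 1/a_t)] = 43010 m/s.
Δv₁ = v_p − v_c1 = 9234 m/s.
= 9.234 km/s.

Δv ≈ 9.23 km/s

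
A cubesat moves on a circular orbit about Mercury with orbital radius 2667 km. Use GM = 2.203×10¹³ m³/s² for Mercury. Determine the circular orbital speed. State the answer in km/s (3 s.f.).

v ≈ 2.87 km/s

r = 2667 km = 2.667×10⁶ m.
For a circular orbit v = √(μ/r) = √(2.203×10¹³ / 2.667×10⁶) = √(8.260×10⁶) = 2874 m/s.
That is 2.874 km/s.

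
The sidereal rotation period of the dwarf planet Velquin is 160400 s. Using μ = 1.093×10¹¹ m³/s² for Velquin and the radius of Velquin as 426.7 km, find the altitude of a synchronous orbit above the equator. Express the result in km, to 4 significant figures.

h_sync ≈ 3719 km

A synchronous orbit has period T, so by Kepler's third law a = (μT²/4π²)^(1/3).
μT²/4π² = 1.093×10¹¹ × (1.604×10⁵)² / 39.48 = 7.123×10¹⁹ m³.
a = 4.145×10⁶ m = 4145.3 km.
Altitude h = a − R = 4145.3 − 426.7 = 3718.6 km.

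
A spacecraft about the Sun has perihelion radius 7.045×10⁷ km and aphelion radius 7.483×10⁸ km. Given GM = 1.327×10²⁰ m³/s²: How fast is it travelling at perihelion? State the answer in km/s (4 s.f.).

Semi-major axis a = (r_p + r_a)/2 = 4.0938×10⁸ km = 4.094×10¹¹ m.
Vis-viva: v² = μ(2/r − 1/a) = 1.327×10²⁰ × (2.839×10⁻¹¹ − 2.443×10⁻¹²) = 3.443×10⁹ m²/s².
v = 58680 m/s = 58.68 km/s.

v ≈ 58.68 km/s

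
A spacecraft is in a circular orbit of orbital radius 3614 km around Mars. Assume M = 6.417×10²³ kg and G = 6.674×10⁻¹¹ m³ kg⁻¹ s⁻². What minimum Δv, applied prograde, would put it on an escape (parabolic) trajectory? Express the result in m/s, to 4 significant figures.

μ = GM = 6.674×10⁻¹¹ × 6.417×10²³ = 4.283×10¹³ m³/s².
r = 3614 km = 3.614×10⁶ m.
Circular speed v_c = √(μ/r) = 3442 m/s.
Escape speed v_esc = √(2μ/r) = √2 × v_c = 4868 m/s.
Δv = v_esc − v_c = 1426 m/s.

Δv ≈ 1426 m/s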